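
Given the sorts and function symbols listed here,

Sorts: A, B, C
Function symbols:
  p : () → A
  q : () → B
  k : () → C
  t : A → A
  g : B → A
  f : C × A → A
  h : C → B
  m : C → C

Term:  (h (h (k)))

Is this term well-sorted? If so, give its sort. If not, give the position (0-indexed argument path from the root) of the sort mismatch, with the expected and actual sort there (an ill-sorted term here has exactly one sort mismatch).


    (k) : C
  (h (k)) : B
(h (h (k))) : ✗ arg 0 at [0] has sort B, expected C

ill-sorted at position [0]: expected C, got B


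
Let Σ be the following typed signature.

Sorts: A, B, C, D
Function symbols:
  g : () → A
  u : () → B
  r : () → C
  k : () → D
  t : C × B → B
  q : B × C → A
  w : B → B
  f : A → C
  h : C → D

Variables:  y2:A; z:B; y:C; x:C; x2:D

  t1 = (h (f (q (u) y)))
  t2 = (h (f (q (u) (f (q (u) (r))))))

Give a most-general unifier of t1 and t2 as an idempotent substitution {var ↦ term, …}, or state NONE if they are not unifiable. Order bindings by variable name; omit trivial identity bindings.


{y ↦ (f (q (u) (r)))}


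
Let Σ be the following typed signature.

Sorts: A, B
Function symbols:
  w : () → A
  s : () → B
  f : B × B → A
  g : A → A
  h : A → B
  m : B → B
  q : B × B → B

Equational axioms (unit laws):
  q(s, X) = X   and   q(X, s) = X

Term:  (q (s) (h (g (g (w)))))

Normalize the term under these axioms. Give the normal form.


1. (q (s) (h (g (g (w)))))  →  (h (g (g (w))))

normal form = (h (g (g (w))))


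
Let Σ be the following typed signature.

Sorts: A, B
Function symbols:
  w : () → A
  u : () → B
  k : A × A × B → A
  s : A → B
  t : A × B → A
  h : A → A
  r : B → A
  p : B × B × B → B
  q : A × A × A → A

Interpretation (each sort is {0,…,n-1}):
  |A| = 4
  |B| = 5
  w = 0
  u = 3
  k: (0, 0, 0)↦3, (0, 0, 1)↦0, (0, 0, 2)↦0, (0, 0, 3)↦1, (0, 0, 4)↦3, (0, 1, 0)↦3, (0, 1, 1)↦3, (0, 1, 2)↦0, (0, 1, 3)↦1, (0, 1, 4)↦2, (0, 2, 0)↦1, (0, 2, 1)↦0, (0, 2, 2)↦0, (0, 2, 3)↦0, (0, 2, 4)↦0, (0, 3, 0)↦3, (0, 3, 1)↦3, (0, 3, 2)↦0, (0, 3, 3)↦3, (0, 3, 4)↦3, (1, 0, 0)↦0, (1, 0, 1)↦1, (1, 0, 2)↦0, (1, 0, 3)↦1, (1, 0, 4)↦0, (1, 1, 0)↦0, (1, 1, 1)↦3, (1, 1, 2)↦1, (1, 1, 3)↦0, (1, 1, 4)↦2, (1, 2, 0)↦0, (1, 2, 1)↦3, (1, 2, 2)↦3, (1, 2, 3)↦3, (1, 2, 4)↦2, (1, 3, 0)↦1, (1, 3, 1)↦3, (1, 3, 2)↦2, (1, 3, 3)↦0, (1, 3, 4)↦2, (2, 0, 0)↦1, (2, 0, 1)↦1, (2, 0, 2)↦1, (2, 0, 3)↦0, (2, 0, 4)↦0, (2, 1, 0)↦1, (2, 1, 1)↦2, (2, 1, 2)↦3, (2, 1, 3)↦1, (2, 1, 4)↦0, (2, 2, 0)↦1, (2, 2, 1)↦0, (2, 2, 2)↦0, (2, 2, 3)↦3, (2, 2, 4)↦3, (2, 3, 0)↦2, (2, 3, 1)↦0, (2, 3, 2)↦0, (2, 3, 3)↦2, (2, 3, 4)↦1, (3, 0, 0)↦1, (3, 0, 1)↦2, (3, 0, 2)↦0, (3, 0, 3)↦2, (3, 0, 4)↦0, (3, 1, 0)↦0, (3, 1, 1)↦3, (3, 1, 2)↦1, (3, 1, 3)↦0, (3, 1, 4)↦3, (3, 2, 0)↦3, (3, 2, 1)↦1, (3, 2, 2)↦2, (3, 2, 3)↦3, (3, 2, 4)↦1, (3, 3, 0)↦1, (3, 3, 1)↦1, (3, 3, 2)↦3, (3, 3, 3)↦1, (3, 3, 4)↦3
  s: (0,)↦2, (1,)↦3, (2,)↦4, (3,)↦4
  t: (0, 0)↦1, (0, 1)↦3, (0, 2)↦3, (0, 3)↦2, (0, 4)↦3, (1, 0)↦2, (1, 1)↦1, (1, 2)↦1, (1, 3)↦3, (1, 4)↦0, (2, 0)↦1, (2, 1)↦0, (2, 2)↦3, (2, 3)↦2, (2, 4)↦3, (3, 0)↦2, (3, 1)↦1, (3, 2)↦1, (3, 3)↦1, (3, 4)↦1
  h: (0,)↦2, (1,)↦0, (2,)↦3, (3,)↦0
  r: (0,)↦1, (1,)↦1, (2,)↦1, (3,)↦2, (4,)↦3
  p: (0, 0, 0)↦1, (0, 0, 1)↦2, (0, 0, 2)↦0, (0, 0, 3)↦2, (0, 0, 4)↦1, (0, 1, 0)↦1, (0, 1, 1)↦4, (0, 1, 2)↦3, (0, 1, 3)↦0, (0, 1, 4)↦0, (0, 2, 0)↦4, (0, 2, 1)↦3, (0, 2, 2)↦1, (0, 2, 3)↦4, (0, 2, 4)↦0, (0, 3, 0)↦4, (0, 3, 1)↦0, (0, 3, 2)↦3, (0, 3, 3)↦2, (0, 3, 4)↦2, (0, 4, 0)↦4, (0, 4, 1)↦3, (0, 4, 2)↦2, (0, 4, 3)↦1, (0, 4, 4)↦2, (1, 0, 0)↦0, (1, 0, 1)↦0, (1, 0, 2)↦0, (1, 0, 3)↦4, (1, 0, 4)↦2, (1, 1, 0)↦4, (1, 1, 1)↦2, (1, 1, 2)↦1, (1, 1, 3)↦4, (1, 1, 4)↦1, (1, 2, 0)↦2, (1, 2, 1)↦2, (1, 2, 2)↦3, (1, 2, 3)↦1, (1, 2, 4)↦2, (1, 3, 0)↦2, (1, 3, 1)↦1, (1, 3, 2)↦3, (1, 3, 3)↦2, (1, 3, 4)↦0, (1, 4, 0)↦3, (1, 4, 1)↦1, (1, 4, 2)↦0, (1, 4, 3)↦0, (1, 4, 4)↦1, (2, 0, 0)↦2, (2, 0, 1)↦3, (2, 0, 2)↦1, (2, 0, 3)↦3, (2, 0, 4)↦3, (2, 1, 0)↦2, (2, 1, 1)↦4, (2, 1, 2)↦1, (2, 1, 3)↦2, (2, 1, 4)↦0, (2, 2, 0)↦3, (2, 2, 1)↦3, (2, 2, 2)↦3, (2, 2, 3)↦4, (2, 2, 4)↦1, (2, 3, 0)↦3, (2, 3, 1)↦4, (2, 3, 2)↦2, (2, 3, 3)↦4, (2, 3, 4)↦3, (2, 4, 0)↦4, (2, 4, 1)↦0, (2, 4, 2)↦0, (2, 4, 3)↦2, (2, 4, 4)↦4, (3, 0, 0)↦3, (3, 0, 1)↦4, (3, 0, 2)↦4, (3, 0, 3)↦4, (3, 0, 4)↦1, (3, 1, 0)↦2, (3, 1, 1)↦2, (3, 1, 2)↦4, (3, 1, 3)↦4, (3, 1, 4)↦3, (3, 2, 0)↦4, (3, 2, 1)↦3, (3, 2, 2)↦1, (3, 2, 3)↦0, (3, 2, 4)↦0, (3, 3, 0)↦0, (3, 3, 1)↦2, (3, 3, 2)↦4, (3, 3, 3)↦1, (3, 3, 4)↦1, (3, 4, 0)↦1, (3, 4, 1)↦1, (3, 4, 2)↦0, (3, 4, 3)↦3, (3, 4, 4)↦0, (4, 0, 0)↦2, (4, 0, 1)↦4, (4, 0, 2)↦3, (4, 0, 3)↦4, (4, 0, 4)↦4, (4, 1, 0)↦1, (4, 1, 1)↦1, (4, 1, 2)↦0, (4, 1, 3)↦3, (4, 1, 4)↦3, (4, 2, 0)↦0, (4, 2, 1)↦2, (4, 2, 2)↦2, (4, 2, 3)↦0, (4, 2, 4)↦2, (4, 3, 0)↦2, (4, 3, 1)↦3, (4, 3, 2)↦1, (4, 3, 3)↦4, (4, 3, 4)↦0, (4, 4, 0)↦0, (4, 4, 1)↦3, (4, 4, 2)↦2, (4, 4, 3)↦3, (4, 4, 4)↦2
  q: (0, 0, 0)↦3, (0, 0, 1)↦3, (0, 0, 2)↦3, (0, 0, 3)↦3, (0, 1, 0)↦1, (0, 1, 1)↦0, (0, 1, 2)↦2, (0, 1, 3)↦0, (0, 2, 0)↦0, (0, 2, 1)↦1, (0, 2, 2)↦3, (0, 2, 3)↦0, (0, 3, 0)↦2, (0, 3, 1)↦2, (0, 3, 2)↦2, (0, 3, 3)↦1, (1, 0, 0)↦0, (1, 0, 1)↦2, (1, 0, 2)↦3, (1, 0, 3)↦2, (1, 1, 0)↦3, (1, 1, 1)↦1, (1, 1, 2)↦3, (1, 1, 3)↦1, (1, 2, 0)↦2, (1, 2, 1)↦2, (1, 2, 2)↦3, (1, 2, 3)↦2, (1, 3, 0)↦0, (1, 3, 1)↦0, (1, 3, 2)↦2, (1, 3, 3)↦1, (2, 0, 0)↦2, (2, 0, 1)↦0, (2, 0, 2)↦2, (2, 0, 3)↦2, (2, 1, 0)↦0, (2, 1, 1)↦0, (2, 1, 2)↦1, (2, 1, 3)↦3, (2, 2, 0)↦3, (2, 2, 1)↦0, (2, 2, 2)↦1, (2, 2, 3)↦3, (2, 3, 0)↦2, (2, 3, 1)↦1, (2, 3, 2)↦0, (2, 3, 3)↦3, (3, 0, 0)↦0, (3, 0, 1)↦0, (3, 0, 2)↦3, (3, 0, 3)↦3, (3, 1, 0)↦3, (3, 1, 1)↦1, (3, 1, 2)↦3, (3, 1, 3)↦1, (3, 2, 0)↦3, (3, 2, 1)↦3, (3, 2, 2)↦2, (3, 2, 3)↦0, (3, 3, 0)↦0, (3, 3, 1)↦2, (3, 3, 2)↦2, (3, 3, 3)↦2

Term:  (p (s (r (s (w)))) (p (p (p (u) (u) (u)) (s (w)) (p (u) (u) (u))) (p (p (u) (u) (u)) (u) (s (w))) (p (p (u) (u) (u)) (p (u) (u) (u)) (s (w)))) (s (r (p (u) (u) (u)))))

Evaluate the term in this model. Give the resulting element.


  w = 0
  (s (w)) = s(0,) = 2
  (r (s (w))) = r(2,) = 1
  (s (r (s (w)))) = s(1,) = 3
  u = 3
  u = 3
  u = 3
  (p (u) (u) (u)) = p(3, 3, 3) = 1
  w = 0
  (s (w)) = s(0,) = 2
  u = 3
  u = 3
  u = 3
  (p (u) (u) (u)) = p(3, 3, 3) = 1
  (p (p (u) (u) (u)) (s (w)) (p (u) (u) (u))) = p(1, 2, 1) = 2
  u = 3
  u = 3
  u = 3
  (p (u) (u) (u)) = p(3, 3, 3) = 1
  u = 3
  w = 0
  (s (w)) = s(0,) = 2
  (p (p (u) (u) (u)) (u) (s (w))) = p(1, 3, 2) = 3
  u = 3
  u = 3
  u = 3
  (p (u) (u) (u)) = p(3, 3, 3) = 1
  u = 3
  u = 3
  u = 3
  (p (u) (u) (u)) = p(3, 3, 3) = 1
  w = 0
  (s (w)) = s(0,) = 2
  (p (p (u) (u) (u)) (p (u) (u) (u)) (s (w))) = p(1, 1, 2) = 1
  (p (p (p (u) (u) (u)) (s (w)) (p (u) (u) (u))) (p (p (u) (u) (u)) (u) (s (w))) (p (p (u) (u) (u)) (p (u) (u) (u)) (s (w)))) = p(2, 3, 1) = 4
  u = 3
  u = 3
  u = 3
  (p (u) (u) (u)) = p(3, 3, 3) = 1
  (r (p (u) (u) (u))) = r(1,) = 1
  (s (r (p (u) (u) (u)))) = s(1,) = 3
  (p (s (r (s (w)))) (p (p (p (u) (u) (u)) (s (w)) (p (u) (u) (u))) (p (p (u) (u) (u)) (u) (s (w))) (p (p (u) (u) (u)) (p (u) (u) (u)) (s (w)))) (s (r (p (u) (u) (u))))) = p(3, 4, 3) = 3

value = 3


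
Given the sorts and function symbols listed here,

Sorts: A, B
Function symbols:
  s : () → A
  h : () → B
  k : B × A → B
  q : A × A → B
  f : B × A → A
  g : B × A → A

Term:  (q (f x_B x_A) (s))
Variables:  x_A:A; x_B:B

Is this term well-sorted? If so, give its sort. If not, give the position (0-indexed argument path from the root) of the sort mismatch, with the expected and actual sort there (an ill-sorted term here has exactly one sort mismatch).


well-sorted; sort = B

    x_B : B
    x_A : A
  (f x_B x_A) : A
  (s) : A
(q (f x_B x_A) (s)) : B


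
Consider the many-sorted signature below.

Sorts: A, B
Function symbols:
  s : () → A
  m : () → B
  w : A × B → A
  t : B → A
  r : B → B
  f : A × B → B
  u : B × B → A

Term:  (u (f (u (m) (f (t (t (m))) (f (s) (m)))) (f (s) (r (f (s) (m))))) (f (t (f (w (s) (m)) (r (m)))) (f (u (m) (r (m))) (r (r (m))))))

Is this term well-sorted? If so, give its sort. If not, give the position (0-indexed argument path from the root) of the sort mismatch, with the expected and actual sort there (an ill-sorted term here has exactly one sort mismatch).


ill-sorted at position [0, 0, 1, 0, 0]: expected B, got A

      (m) : B
            (m) : B
          (t (m)) : A
        (t (t (m))) : ✗ arg 0 at [0, 0, 1, 0, 0] has sort A, expected B
          (s) : A
          (m) : B
        (f (s) (m)) : B
      (s) : A
          (s) : A
          (m) : B
        (f (s) (m)) : B
      (r (f (s) (m))) : B
    (f (s) (r (f (s) (m)))) : B
          (s) : A
          (m) : B
        (w (s) (m)) : A
          (m) : B
        (r (m)) : B
      (f (w (s) (m)) (r (m))) : B
    (t (f (w (s) (m)) (r (m)))) : A
        (m) : B
          (m) : B
        (r (m)) : B
      (u (m) (r (m))) : A
          (m) : B
        (r (m)) : B
      (r (r (m))) : B
    (f (u (m) (r (m))) (r (r (m)))) : B
  (f (t (f (w (s) (m)) (r (m)))) (f (u (m) (r (m))) (r (r (m))))) : B


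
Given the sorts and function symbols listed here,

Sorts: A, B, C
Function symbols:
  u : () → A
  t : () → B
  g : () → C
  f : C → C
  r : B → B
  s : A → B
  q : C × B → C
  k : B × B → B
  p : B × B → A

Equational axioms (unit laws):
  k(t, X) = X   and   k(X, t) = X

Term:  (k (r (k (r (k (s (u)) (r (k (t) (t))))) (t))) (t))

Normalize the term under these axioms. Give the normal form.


normal form = (r (r (k (s (u)) (r (t)))))

1. (k (r (k (r (k (s (u)) (r (k (t) (t))))) (t))) (t))  →  (r (k (r (k (s (u)) (r (k (t) (t))))) (t)))
2. (r (k (r (k (s (u)) (r (k (t) (t))))) (t)))  →  (r (r (k (s (u)) (r (k (t) (t))))))
3. (r (r (k (s (u)) (r (k (t) (t))))))  →  (r (r (k (s (u)) (r (t)))))


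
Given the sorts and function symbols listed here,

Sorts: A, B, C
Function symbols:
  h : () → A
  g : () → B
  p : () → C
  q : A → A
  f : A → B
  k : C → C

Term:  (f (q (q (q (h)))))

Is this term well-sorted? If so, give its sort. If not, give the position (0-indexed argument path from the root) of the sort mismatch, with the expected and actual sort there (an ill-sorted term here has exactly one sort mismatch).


        (h) : A
      (q (h)) : A
    (q (q (h))) : A
  (q (q (q (h)))) : A
(f (q (q (q (h))))) : B

well-sorted; sort = B


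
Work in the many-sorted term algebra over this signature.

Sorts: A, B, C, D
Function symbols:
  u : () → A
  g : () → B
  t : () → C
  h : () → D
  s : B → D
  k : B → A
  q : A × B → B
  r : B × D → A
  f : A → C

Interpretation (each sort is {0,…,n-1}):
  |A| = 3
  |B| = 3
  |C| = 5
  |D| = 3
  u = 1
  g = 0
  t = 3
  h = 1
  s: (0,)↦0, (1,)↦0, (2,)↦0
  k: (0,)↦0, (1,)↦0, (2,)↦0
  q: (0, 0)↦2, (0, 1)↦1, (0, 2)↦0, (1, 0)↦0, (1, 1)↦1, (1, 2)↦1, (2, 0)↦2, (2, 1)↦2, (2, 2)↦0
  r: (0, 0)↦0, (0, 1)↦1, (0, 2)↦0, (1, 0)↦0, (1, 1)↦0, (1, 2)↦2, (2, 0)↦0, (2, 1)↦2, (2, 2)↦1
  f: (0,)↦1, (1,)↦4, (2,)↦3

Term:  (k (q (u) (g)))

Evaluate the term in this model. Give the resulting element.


  u = 1
  g = 0
  (q (u) (g)) = q(1, 0) = 0
  (k (q (u) (g))) = k(0,) = 0

value = 0


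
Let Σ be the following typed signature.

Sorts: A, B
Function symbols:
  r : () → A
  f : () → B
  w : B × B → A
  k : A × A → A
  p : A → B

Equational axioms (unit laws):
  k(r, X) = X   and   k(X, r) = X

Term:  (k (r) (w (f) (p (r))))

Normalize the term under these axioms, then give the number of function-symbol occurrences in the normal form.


1. (k (r) (w (f) (p (r))))  →  (w (f) (p (r)))
normal form: (w (f) (p (r)))

size = 4


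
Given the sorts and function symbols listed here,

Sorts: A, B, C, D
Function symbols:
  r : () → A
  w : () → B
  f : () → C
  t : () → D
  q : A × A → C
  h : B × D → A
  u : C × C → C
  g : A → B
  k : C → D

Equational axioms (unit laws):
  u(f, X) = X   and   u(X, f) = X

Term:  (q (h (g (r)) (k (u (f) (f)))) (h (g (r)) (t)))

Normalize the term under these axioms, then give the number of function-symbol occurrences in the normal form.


size = 10

1. (q (h (g (r)) (k (u (f) (f)))) (h (g (r)) (t)))  →  (q (h (g (r)) (k (f))) (h (g (r)) (t)))
normal form: (q (h (g (r)) (k (f))) (h (g (r)) (t)))


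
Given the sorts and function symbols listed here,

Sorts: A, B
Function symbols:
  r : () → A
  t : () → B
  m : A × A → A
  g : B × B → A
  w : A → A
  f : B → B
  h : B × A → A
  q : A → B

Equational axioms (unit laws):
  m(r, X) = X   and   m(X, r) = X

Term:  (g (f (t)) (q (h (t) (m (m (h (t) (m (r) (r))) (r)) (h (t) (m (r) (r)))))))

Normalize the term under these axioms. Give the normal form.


1. (g (f (t)) (q (h (t) (m (m (h (t) (m (r) (r))) (r)) (h (t) (m (r) (r)))))))  →  (g (f (t)) (q (h (t) (m (h (t) (m (r) (r))) (h (t) (m (r) (r)))))))
2. (g (f (t)) (q (h (t) (m (h (t) (m (r) (r))) (h (t) (m (r) (r)))))))  →  (g (f (t)) (q (h (t) (m (h (t) (r)) (h (t) (m (r) (r)))))))
3. (g (f (t)) (q (h (t) (m (h (t) (r)) (h (t) (m (r) (r)))))))  →  (g (f (t)) (q (h (t) (m (h (t) (r)) (h (t) (r))))))

normal form = (g (f (t)) (q (h (t) (m (h (t) (r)) (h (t) (r))))))


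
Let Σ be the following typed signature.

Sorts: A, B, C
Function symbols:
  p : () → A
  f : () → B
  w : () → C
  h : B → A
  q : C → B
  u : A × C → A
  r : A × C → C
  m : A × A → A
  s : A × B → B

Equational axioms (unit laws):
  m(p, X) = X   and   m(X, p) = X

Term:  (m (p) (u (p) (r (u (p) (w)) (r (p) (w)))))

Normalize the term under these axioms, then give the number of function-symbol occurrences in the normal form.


1. (m (p) (u (p) (r (u (p) (w)) (r (p) (w)))))  →  (u (p) (r (u (p) (w)) (r (p) (w))))
normal form: (u (p) (r (u (p) (w)) (r (p) (w))))

size = 9


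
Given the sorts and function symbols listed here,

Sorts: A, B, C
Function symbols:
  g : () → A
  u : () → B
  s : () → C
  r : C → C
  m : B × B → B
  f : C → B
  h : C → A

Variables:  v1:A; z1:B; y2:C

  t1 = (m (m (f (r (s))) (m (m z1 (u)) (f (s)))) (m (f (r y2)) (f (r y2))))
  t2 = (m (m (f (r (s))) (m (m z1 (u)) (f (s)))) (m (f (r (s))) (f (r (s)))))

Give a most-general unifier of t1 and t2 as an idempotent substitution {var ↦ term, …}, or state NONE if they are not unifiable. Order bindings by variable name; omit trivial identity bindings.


{y2 ↦ (s)}


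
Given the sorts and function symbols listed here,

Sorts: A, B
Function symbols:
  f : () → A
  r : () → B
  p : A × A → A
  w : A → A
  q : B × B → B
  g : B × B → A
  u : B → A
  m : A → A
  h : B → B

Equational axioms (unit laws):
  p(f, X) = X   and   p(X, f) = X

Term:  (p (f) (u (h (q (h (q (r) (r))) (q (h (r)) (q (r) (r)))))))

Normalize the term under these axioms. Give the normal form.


normal form = (u (h (q (h (q (r) (r))) (q (h (r)) (q (r) (r))))))

1. (p (f) (u (h (q (h (q (r) (r))) (q (h (r)) (q (r) (r)))))))  →  (u (h (q (h (q (r) (r))) (q (h (r)) (q (r) (r))))))


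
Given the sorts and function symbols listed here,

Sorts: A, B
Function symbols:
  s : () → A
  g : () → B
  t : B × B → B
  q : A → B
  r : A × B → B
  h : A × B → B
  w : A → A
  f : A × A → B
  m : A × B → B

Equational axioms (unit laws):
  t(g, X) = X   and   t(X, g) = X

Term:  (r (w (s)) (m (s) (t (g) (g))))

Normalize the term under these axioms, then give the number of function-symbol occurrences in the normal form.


1. (r (w (s)) (m (s) (t (g) (g))))  →  (r (w (s)) (m (s) (g)))
normal form: (r (w (s)) (m (s) (g)))

size = 6


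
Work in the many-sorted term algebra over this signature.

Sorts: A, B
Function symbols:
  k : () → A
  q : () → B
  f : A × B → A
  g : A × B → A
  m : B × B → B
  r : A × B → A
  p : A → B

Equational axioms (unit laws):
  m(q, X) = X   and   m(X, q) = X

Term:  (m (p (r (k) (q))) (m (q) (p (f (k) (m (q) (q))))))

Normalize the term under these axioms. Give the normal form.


normal form = (m (p (r (k) (q))) (p (f (k) (q))))

1. (m (p (r (k) (q))) (m (q) (p (f (k) (m (q) (q))))))  →  (m (p (r (k) (q))) (p (f (k) (m (q) (q)))))
2. (m (p (r (k) (q))) (p (f (k) (m (q) (q)))))  →  (m (p (r (k) (q))) (p (f (k) (q))))


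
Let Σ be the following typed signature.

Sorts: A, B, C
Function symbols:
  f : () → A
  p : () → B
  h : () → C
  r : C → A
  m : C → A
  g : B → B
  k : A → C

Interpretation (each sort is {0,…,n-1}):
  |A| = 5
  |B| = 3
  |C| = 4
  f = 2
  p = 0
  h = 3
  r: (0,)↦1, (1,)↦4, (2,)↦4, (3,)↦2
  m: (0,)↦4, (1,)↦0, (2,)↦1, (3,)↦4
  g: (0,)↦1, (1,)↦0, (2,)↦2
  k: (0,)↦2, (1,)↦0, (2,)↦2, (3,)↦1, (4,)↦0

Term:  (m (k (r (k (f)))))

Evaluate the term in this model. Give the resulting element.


value = 4

  f = 2
  (k (f)) = k(2,) = 2
  (r (k (f))) = r(2,) = 4
  (k (r (k (f)))) = k(4,) = 0
  (m (k (r (k (f))))) = m(0,) = 4


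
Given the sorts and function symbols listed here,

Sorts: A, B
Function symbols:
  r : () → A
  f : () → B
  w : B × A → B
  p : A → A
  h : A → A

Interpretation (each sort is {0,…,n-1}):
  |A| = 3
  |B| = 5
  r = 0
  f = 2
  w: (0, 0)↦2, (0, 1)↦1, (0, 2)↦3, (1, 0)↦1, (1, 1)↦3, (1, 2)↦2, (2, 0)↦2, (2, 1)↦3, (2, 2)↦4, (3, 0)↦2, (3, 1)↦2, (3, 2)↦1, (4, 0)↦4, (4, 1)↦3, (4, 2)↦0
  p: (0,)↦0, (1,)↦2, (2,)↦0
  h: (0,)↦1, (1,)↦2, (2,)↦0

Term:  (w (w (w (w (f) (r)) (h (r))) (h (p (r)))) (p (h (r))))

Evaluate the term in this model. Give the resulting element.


  f = 2
  r = 0
  (w (f) (r)) = w(2, 0) = 2
  r = 0
  (h (r)) = h(0,) = 1
  (w (w (f) (r)) (h (r))) = w(2, 1) = 3
  r = 0
  (p (r)) = p(0,) = 0
  (h (p (r))) = h(0,) = 1
  (w (w (w (f) (r)) (h (r))) (h (p (r)))) = w(3, 1) = 2
  r = 0
  (h (r)) = h(0,) = 1
  (p (h (r))) = p(1,) = 2
  (w (w (w (w (f) (r)) (h (r))) (h (p (r)))) (p (h (r)))) = w(2, 2) = 4

value = 4


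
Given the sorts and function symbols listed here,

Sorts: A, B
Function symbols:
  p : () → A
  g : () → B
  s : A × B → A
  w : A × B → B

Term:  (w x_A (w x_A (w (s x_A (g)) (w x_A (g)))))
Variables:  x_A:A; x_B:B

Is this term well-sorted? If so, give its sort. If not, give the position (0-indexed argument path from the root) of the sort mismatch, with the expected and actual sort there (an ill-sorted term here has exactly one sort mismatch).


  x_A : A
    x_A : A
        x_A : A
        (g) : B
      (s x_A (g)) : A
        x_A : A
        (g) : B
      (w x_A (g)) : B
    (w (s x_A (g)) (w x_A (g))) : B
  (w x_A (w (s x_A (g)) (w x_A (g)))) : B
(w x_A (w x_A (w (s x_A (g)) (w x_A (g))))) : B

well-sorted; sort = B


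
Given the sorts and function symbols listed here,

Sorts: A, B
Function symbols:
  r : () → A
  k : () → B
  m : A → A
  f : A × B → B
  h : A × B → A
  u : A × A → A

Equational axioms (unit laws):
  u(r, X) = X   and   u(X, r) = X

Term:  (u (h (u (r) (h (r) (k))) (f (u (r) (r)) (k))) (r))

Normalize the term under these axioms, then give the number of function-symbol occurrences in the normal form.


1. (u (h (u (r) (h (r) (k))) (f (u (r) (r)) (k))) (r))  →  (h (u (r) (h (r) (k))) (f (u (r) (r)) (k)))
2. (h (u (r) (h (r) (k))) (f (u (r) (r)) (k)))  →  (h (h (r) (k)) (f (u (r) (r)) (k)))
3. (h (h (r) (k)) (f (u (r) (r)) (k)))  →  (h (h (r) (k)) (f (r) (k)))
normal form: (h (h (r) (k)) (f (r) (k)))

size = 7


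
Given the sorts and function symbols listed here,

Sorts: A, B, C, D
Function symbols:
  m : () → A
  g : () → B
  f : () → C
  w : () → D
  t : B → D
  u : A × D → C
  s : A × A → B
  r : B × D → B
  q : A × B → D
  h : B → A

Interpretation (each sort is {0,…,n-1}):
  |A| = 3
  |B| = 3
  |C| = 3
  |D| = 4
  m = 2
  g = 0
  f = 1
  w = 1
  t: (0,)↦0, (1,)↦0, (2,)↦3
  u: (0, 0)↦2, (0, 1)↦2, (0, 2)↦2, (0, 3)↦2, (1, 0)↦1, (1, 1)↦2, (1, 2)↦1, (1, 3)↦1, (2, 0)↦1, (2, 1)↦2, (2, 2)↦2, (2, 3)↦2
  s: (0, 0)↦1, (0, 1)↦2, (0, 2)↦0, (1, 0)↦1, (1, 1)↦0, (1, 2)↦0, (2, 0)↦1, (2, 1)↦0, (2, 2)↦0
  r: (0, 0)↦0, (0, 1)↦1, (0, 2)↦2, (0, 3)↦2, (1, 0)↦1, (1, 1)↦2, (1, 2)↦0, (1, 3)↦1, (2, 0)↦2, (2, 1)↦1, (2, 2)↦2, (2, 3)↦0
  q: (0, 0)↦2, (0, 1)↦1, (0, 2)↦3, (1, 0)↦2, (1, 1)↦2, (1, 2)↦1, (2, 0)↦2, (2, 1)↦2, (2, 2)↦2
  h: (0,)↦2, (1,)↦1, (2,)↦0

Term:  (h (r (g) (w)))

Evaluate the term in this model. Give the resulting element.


value = 1

  g = 0
  w = 1
  (r (g) (w)) = r(0, 1) = 1
  (h (r (g) (w))) = h(1,) = 1


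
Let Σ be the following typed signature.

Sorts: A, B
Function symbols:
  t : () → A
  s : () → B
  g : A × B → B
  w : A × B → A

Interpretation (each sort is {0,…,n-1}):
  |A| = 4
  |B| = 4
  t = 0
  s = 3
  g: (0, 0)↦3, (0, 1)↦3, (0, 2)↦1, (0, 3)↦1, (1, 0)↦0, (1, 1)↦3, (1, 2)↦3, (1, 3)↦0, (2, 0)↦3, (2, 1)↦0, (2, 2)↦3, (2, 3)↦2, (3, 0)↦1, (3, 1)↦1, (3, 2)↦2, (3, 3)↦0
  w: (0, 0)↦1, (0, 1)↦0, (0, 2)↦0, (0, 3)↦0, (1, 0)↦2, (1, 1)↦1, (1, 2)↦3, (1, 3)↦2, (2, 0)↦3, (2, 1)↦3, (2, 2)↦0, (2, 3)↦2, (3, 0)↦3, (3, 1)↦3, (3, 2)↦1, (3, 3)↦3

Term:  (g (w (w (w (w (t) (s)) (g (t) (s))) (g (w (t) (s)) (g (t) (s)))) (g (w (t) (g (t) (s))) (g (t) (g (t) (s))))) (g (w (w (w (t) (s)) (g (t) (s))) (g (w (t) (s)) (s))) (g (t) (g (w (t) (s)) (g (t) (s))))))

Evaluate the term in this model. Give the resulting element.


value = 1

  t = 0
  s = 3
  (w (t) (s)) = w(0, 3) = 0
  t = 0
  s = 3
  (g (t) (s)) = g(0, 3) = 1
  (w (w (t) (s)) (g (t) (s))) = w(0, 1) = 0
  t = 0
  s = 3
  (w (t) (s)) = w(0, 3) = 0
  t = 0
  s = 3
  (g (t) (s)) = g(0, 3) = 1
  (g (w (t) (s)) (g (t) (s))) = g(0, 1) = 3
  (w (w (w (t) (s)) (g (t) (s))) (g (w (t) (s)) (g (t) (s)))) = w(0, 3) = 0
  t = 0
  t = 0
  s = 3
  (g (t) (s)) = g(0, 3) = 1
  (w (t) (g (t) (s))) = w(0, 1) = 0
  t = 0
  t = 0
  s = 3
  (g (t) (s)) = g(0, 3) = 1
  (g (t) (g (t) (s))) = g(0, 1) = 3
  (g (w (t) (g (t) (s))) (g (t) (g (t) (s)))) = g(0, 3) = 1
  (w (w (w (w (t) (s)) (g (t) (s))) (g (w (t) (s)) (g (t) (s)))) (g (w (t) (g (t) (s))) (g (t) (g (t) (s))))) = w(0, 1) = 0
  t = 0
  s = 3
  (w (t) (s)) = w(0, 3) = 0
  t = 0
  s = 3
  (g (t) (s)) = g(0, 3) = 1
  (w (w (t) (s)) (g (t) (s))) = w(0, 1) = 0
  t = 0
  s = 3
  (w (t) (s)) = w(0, 3) = 0
  s = 3
  (g (w (t) (s)) (s)) = g(0, 3) = 1
  (w (w (w (t) (s)) (g (t) (s))) (g (w (t) (s)) (s))) = w(0, 1) = 0
  t = 0
  t = 0
  s = 3
  (w (t) (s)) = w(0, 3) = 0
  t = 0
  s = 3
  (g (t) (s)) = g(0, 3) = 1
  (g (w (t) (s)) (g (t) (s))) = g(0, 1) = 3
  (g (t) (g (w (t) (s)) (g (t) (s)))) = g(0, 3) = 1
  (g (w (w (w (t) (s)) (g (t) (s))) (g (w (t) (s)) (s))) (g (t) (g (w (t) (s)) (g (t) (s))))) = g(0, 1) = 3
  (g (w (w (w (w (t) (s)) (g (t) (s))) (g (w (t) (s)) (g (t) (s)))) (g (w (t) (g (t) (s))) (g (t) (g (t) (s))))) (g (w (w (w (t) (s)) (g (t) (s))) (g (w (t) (s)) (s))) (g (t) (g (w (t) (s)) (g (t) (s)))))) = g(0, 3) = 1


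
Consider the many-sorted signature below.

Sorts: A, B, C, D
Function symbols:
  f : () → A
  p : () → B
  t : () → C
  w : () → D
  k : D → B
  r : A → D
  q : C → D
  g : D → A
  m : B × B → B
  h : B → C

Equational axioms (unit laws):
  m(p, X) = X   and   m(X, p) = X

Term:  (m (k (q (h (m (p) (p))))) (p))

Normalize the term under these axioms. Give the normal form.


1. (m (k (q (h (m (p) (p))))) (p))  →  (k (q (h (m (p) (p)))))
2. (k (q (h (m (p) (p)))))  →  (k (q (h (p))))

normal form = (k (q (h (p))))


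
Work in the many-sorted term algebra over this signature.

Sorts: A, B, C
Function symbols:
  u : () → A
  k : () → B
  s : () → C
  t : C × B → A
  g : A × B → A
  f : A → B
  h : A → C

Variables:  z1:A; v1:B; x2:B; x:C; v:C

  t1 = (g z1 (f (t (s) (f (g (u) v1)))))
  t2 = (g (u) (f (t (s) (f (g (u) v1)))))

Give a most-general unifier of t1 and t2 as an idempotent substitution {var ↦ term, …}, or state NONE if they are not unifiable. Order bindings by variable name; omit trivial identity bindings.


{z1 ↦ (u)}


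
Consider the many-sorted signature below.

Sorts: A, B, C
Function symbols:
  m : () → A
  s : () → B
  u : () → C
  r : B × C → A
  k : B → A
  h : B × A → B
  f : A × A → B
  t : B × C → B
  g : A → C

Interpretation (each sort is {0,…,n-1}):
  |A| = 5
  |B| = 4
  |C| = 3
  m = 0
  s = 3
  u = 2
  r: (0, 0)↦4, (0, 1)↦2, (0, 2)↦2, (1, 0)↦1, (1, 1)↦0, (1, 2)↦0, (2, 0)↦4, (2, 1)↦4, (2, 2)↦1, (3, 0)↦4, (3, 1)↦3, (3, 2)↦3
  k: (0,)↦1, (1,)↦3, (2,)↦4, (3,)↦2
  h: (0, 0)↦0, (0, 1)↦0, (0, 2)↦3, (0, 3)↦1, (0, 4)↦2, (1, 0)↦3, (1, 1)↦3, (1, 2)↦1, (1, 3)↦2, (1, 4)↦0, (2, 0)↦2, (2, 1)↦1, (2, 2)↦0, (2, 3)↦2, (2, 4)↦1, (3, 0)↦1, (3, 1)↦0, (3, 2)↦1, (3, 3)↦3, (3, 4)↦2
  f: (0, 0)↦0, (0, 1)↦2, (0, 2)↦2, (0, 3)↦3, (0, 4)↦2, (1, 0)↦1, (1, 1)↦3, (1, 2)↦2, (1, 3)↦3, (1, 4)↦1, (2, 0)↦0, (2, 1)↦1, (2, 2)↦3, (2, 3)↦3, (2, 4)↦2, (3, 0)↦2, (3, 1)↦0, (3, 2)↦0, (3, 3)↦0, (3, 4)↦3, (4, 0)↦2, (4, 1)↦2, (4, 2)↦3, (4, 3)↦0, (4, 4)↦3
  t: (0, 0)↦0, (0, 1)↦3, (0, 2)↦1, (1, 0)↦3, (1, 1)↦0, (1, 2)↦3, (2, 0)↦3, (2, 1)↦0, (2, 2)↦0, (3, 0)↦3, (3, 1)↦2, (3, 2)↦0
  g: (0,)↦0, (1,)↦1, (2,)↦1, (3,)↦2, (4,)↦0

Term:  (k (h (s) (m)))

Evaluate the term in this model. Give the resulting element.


  s = 3
  m = 0
  (h (s) (m)) = h(3, 0) = 1
  (k (h (s) (m))) = k(1,) = 3

value = 3


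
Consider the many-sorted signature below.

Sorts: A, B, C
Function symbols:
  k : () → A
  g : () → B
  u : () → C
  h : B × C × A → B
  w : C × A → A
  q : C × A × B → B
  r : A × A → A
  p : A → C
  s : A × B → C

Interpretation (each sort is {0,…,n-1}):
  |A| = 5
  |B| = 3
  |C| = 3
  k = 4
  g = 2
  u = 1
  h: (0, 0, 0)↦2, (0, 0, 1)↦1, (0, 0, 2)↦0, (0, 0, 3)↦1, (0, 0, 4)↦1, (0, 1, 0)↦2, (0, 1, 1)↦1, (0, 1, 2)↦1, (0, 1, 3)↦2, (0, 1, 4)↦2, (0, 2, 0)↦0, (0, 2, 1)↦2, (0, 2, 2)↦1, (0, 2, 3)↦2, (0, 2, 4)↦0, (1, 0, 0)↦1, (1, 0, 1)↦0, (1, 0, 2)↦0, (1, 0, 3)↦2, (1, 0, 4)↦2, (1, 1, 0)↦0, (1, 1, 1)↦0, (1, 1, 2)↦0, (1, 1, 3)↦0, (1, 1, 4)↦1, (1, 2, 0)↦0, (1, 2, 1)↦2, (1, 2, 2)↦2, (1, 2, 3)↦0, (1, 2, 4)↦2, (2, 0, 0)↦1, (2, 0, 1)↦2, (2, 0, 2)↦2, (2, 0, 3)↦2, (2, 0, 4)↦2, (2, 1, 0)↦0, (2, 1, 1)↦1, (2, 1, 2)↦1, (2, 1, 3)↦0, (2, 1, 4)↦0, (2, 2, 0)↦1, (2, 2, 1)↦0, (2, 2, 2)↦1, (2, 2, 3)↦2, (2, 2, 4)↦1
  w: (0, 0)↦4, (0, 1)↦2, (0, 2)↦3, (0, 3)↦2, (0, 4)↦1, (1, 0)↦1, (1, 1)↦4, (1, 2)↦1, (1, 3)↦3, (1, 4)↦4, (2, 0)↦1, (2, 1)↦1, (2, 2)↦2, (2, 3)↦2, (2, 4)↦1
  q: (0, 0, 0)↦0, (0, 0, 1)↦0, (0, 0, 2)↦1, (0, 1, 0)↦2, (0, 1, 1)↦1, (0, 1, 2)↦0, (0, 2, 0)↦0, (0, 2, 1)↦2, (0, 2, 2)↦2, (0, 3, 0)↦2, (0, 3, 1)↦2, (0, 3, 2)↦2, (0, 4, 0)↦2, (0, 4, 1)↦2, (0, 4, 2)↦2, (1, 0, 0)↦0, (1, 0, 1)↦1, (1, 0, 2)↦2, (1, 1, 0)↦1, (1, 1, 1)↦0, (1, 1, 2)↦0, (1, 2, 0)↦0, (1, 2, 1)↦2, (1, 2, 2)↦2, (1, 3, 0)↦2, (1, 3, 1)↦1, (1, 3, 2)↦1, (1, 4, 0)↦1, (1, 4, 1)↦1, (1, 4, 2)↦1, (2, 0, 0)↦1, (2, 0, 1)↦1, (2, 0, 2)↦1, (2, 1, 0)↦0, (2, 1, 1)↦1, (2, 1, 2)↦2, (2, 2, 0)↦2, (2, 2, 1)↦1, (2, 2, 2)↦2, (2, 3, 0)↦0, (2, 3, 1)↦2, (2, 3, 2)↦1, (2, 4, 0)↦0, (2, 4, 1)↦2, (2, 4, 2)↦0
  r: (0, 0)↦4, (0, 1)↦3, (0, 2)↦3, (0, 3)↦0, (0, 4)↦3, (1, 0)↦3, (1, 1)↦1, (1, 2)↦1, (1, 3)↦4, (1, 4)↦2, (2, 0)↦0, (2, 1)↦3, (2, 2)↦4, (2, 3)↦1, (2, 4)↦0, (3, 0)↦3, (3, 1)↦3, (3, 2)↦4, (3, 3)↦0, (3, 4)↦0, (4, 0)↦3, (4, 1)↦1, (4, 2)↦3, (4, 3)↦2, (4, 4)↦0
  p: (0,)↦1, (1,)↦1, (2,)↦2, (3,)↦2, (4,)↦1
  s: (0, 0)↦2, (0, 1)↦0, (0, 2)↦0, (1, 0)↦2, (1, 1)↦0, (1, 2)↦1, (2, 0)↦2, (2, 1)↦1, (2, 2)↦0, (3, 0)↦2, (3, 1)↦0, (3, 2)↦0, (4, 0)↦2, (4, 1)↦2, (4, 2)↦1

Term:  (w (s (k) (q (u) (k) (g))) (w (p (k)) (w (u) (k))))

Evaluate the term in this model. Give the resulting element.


  k = 4
  u = 1
  k = 4
  g = 2
  (q (u) (k) (g)) = q(1, 4, 2) = 1
  (s (k) (q (u) (k) (g))) = s(4, 1) = 2
  k = 4
  (p (k)) = p(4,) = 1
  u = 1
  k = 4
  (w (u) (k)) = w(1, 4) = 4
  (w (p (k)) (w (u) (k))) = w(1, 4) = 4
  (w (s (k) (q (u) (k) (g))) (w (p (k)) (w (u) (k)))) = w(2, 4) = 1

value = 1


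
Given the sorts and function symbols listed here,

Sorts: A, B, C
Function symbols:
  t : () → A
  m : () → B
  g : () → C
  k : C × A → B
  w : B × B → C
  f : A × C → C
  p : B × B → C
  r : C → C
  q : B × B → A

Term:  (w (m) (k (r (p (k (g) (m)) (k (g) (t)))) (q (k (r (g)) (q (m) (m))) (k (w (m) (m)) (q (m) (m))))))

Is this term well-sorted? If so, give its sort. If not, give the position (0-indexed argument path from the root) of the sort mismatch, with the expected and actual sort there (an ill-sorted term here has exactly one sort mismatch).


ill-sorted at position [1, 0, 0, 0, 1]: expected A, got B

  (m) : B
          (g) : C
          (m) : B
        (k (g) (m)) : ✗ arg 1 at [1, 0, 0, 0, 1] has sort B, expected A
          (g) : C
          (t) : A
        (k (g) (t)) : B
          (g) : C
        (r (g)) : C
          (m) : B
          (m) : B
        (q (m) (m)) : A
      (k (r (g)) (q (m) (m))) : B
          (m) : B
          (m) : B
        (w (m) (m)) : C
          (m) : B
          (m) : B
        (q (m) (m)) : A
      (k (w (m) (m)) (q (m) (m))) : B
    (q (k (r (g)) (q (m) (m))) (k (w (m) (m)) (q (m) (m)))) : A


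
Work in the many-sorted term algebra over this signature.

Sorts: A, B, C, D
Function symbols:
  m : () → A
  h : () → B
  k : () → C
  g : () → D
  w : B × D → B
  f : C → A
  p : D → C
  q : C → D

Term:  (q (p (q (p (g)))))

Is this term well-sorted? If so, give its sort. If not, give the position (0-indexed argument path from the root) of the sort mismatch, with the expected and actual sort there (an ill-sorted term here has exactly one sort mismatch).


well-sorted; sort = D

        (g) : D
      (p (g)) : C
    (q (p (g))) : D
  (p (q (p (g)))) : C
(q (p (q (p (g))))) : D


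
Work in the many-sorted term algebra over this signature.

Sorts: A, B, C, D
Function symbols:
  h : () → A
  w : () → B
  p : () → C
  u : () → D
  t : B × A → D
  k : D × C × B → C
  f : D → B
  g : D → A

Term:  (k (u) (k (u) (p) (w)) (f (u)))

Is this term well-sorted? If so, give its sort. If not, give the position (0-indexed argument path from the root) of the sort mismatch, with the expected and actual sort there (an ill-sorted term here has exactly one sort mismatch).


well-sorted; sort = C

  (u) : D
    (u) : D
    (p) : C
    (w) : B
  (k (u) (p) (w)) : C
    (u) : D
  (f (u)) : B
(k (u) (k (u) (p) (w)) (f (u))) : C


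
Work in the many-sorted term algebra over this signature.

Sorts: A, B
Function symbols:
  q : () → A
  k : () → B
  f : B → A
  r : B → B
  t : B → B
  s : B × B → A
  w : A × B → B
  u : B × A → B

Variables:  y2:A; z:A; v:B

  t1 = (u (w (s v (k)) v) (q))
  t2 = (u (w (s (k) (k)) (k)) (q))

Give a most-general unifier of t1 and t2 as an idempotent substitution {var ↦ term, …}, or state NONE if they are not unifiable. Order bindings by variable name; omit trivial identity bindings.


{v ↦ (k)}


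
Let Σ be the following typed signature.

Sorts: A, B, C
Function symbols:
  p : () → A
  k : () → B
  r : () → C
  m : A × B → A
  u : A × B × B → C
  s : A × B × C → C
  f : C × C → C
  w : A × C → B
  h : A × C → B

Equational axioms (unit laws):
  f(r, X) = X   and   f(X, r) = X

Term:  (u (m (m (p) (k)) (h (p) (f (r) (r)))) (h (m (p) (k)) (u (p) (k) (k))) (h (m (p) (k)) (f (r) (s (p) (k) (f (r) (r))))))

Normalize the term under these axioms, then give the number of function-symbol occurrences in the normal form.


size = 24

1. (u (m (m (p) (k)) (h (p) (f (r) (r)))) (h (m (p) (k)) (u (p) (k) (k))) (h (m (p) (k)) (f (r) (s (p) (k) (f (r) (r))))))  →  (u (m (m (p) (k)) (h (p) (r))) (h (m (p) (k)) (u (p) (k) (k))) (h (m (p) (k)) (f (r) (s (p) (k) (f (r) (r))))))
2. (u (m (m (p) (k)) (h (p) (r))) (h (m (p) (k)) (u (p) (k) (k))) (h (m (p) (k)) (f (r) (s (p) (k) (f (r) (r))))))  →  (u (m (m (p) (k)) (h (p) (r))) (h (m (p) (k)) (u (p) (k) (k))) (h (m (p) (k)) (s (p) (k) (f (r) (r)))))
3. (u (m (m (p) (k)) (h (p) (r))) (h (m (p) (k)) (u (p) (k) (k))) (h (m (p) (k)) (s (p) (k) (f (r) (r)))))  →  (u (m (m (p) (k)) (h (p) (r))) (h (m (p) (k)) (u (p) (k) (k))) (h (m (p) (k)) (s (p) (k) (r))))
normal form: (u (m (m (p) (k)) (h (p) (r))) (h (m (p) (k)) (u (p) (k) (k))) (h (m (p) (k)) (s (p) (k) (r))))


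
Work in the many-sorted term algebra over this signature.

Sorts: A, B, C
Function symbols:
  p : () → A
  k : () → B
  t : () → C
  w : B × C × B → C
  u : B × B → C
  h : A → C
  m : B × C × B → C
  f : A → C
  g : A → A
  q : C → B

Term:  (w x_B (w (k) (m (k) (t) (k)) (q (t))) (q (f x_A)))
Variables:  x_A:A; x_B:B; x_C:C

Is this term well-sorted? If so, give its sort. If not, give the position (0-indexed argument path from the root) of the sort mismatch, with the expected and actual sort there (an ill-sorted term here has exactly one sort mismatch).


well-sorted; sort = C

  x_B : B
    (k) : B
      (k) : B
      (t) : C
      (k) : B
    (m (k) (t) (k)) : C
      (t) : C
    (q (t)) : B
  (w (k) (m (k) (t) (k)) (q (t))) : C
      x_A : A
    (f x_A) : C
  (q (f x_A)) : B
(w x_B (w (k) (m (k) (t) (k)) (q (t))) (q (f x_A))) : C


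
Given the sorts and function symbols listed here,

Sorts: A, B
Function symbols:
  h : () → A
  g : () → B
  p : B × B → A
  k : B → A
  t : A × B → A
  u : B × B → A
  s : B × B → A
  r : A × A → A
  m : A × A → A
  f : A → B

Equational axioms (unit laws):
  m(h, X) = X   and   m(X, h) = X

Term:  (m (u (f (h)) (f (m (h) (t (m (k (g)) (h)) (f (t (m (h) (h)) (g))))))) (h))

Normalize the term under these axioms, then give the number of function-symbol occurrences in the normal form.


size = 11

1. (m (u (f (h)) (f (m (h) (t (m (k (g)) (h)) (f (t (m (h) (h)) (g))))))) (h))  →  (u (f (h)) (f (m (h) (t (m (k (g)) (h)) (f (t (m (h) (h)) (g)))))))
2. (u (f (h)) (f (m (h) (t (m (k (g)) (h)) (f (t (m (h) (h)) (g)))))))  →  (u (f (h)) (f (t (m (k (g)) (h)) (f (t (m (h) (h)) (g))))))
3. (u (f (h)) (f (t (m (k (g)) (h)) (f (t (m (h) (h)) (g))))))  →  (u (f (h)) (f (t (k (g)) (f (t (m (h) (h)) (g))))))
4. (u (f (h)) (f (t (k (g)) (f (t (m (h) (h)) (g))))))  →  (u (f (h)) (f (t (k (g)) (f (t (h) (g))))))
normal form: (u (f (h)) (f (t (k (g)) (f (t (h) (g))))))


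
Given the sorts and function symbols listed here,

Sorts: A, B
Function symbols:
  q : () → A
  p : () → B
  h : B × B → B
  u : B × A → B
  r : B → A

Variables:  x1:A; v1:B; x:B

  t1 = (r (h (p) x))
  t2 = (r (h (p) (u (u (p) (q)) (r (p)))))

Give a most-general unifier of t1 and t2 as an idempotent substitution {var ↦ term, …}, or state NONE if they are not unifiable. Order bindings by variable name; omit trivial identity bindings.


{x ↦ (u (u (p) (q)) (r (p)))}


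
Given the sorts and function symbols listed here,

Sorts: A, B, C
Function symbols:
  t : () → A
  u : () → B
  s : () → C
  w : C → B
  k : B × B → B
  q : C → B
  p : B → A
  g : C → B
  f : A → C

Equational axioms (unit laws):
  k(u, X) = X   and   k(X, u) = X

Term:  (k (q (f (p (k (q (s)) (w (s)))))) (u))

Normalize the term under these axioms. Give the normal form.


normal form = (q (f (p (k (q (s)) (w (s))))))

1. (k (q (f (p (k (q (s)) (w (s)))))) (u))  →  (q (f (p (k (q (s)) (w (s))))))


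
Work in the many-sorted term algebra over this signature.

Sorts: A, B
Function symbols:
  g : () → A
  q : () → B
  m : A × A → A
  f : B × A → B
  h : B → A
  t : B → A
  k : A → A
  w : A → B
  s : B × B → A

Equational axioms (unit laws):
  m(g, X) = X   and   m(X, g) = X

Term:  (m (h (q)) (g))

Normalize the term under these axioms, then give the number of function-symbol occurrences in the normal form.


size = 2

1. (m (h (q)) (g))  →  (h (q))
normal form: (h (q))


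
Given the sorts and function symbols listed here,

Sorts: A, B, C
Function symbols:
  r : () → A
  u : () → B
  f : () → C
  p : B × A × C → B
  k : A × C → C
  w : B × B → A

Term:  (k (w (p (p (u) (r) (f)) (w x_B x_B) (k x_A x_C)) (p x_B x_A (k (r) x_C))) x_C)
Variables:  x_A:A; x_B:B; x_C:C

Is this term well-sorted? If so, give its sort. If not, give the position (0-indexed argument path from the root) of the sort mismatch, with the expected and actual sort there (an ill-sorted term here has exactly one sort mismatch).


well-sorted; sort = C

        (u) : B
        (r) : A
        (f) : C
      (p (u) (r) (f)) : B
        x_B : B
        x_B : B
      (w x_B x_B) : A
        x_A : A
        x_C : C
      (k x_A x_C) : C
    (p (p (u) (r) (f)) (w x_B x_B) (k x_A x_C)) : B
      x_B : B
      x_A : A
        (r) : A
        x_C : C
      (k (r) x_C) : C
    (p x_B x_A (k (r) x_C)) : B
  (w (p (p (u) (r) (f)) (w x_B x_B) (k x_A x_C)) (p x_B x_A (k (r) x_C))) : A
  x_C : C
(k (w (p (p (u) (r) (f)) (w x_B x_B) (k x_A x_C)) (p x_B x_A (k (r) x_C))) x_C) : C


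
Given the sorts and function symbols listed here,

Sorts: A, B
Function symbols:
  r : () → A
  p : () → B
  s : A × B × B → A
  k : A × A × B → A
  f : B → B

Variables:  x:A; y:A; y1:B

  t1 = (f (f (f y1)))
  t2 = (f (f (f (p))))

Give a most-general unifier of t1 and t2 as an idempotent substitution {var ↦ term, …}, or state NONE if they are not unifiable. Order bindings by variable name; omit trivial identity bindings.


{y1 ↦ (p)}


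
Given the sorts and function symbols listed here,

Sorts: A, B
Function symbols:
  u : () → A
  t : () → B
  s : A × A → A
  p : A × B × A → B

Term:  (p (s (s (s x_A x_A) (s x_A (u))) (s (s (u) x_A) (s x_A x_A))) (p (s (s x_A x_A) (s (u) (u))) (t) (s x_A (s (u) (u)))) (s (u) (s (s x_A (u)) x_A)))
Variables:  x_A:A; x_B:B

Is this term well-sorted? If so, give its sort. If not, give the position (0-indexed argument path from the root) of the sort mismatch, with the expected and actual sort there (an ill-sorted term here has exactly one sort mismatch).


        x_A : A
        x_A : A
      (s x_A x_A) : A
        x_A : A
        (u) : A
      (s x_A (u)) : A
    (s (s x_A x_A) (s x_A (u))) : A
        (u) : A
        x_A : A
      (s (u) x_A) : A
        x_A : A
        x_A : A
      (s x_A x_A) : A
    (s (s (u) x_A) (s x_A x_A)) : A
  (s (s (s x_A x_A) (s x_A (u))) (s (s (u) x_A) (s x_A x_A))) : A
        x_A : A
        x_A : A
      (s x_A x_A) : A
        (u) : A
        (u) : A
      (s (u) (u)) : A
    (s (s x_A x_A) (s (u) (u))) : A
    (t) : B
      x_A : A
        (u) : A
        (u) : A
      (s (u) (u)) : A
    (s x_A (s (u) (u))) : A
  (p (s (s x_A x_A) (s (u) (u))) (t) (s x_A (s (u) (u)))) : B
    (u) : A
        x_A : A
        (u) : A
      (s x_A (u)) : A
      x_A : A
    (s (s x_A (u)) x_A) : A
  (s (u) (s (s x_A (u)) x_A)) : A
(p (s (s (s x_A x_A) (s x_A (u))) (s (s (u) x_A) (s x_A x_A))) (p (s (s x_A x_A) (s (u) (u))) (t) (s x_A (s (u) (u)))) (s (u) (s (s x_A (u)) x_A))) : B

well-sorted; sort = B


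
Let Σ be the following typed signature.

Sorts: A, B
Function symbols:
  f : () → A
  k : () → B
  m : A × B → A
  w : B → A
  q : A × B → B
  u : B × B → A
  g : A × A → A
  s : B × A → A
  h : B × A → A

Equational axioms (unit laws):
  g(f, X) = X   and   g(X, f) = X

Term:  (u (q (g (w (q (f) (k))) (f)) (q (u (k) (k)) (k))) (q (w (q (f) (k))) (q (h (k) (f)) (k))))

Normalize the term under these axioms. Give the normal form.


normal form = (u (q (w (q (f) (k))) (q (u (k) (k)) (k))) (q (w (q (f) (k))) (q (h (k) (f)) (k))))

1. (u (q (g (w (q (f) (k))) (f)) (q (u (k) (k)) (k))) (q (w (q (f) (k))) (q (h (k) (f)) (k))))  →  (u (q (w (q (f) (k))) (q (u (k) (k)) (k))) (q (w (q (f) (k))) (q (h (k) (f)) (k))))
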